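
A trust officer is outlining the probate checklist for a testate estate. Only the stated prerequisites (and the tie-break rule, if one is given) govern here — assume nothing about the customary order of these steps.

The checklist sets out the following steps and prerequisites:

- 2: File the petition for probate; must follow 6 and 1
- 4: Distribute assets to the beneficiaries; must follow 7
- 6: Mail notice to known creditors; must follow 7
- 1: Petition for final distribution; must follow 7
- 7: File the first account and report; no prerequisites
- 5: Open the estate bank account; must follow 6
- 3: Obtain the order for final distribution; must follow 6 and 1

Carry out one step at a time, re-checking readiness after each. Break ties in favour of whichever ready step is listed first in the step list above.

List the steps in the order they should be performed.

7, 4, 6, 1, 2, 5, 3

7 is the only step with nothing outstanding, so it goes first.
4, 6 and 1 are all available; 4 is listed earlier → 4.
6 and 1 are both available; 6 is listed earlier → 6.
5 now also ready, so the ready set is {1, 5}; 1 is listed earlier → 1.
2, 5 and 3 are all available; 2 is listed earlier → 2.
Ready: 5 and 3. 5 is listed earlier → 5.
3 needed 6 and 1, now all done → 3.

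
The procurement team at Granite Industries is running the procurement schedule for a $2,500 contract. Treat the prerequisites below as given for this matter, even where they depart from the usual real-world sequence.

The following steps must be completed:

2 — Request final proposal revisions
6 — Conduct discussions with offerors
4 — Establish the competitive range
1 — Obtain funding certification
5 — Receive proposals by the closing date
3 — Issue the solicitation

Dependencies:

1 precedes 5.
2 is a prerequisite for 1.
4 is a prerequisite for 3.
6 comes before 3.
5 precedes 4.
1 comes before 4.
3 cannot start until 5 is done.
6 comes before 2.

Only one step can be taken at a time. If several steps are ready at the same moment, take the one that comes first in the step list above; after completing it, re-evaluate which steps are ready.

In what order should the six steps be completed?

6 is the only step with nothing outstanding, so it goes first.
2 needed 6, now all done → 2.
1 needed 2, now all done → 1.
That leaves 5 as the only ready step → 5.
4 needed 1 and 5, now all done → 4.
3 needed 6, 4 and 5, now all done → 3.

6, 2, 1, 5, 4, 3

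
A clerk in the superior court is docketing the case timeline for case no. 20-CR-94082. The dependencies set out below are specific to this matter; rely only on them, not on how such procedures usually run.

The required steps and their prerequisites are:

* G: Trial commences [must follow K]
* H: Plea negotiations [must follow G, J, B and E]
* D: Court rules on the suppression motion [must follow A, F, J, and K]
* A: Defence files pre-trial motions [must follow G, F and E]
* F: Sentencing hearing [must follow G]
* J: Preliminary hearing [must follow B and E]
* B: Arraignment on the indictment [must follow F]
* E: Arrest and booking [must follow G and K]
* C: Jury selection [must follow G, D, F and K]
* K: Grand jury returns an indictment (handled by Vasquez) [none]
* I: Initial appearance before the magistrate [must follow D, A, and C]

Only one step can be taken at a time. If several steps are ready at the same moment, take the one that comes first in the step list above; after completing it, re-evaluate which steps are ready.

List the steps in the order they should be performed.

K has no prerequisites → K first.
G is the only step now ready → G.
Now F and E have their prerequisites met. F is listed earlier, so F next.
B and E are both available; B is listed earlier → B.
E needed G and K, now all done → E.
Now A and J have their prerequisites met. A is listed earlier, so A next.
J is the only step now ready → J.
Now H and D have their prerequisites met. H is listed earlier, so H next.
D needed A, F, J and K, now all done → D.
C is the only step now ready → C.
I needed D, A and C, now all done → I.

K → G → F → B → E → A → J → H → D → C → I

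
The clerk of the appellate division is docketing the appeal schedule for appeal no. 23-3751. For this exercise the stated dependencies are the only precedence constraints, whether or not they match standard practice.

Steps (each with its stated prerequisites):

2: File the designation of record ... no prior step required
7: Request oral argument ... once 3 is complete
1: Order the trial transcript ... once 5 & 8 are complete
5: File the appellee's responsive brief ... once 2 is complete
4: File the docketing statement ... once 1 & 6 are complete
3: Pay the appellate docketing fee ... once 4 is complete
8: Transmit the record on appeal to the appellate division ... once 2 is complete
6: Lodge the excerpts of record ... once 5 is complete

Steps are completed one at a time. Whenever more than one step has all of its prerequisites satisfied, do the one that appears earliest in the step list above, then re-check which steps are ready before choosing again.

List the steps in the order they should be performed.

Only 2 has no prerequisites, so it is first.
5 and 8 are both available; 5 is listed earlier → 5.
6 now also ready, so the ready set is {8, 6}; 8 is listed earlier → 8.
Now 1 and 6 have their prerequisites met. 1 is listed earlier, so 1 next.
6 needed 5, now all done → 6.
4 needed 1 and 6, now all done → 4.
3 needed 4, now all done → 3.
7 needed 3, now all done → 7.

2 → 5 → 8 → 1 → 6 → 4 → 3 → 7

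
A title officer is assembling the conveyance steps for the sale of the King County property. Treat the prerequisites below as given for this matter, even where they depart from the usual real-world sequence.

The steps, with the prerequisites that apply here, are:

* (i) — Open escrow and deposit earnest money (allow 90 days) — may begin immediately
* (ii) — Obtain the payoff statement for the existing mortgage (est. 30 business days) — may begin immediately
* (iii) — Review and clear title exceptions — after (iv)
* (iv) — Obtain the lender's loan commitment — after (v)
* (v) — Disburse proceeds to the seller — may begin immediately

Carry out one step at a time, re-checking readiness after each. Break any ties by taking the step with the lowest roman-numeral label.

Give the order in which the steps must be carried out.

(i) (ii) (v) (iv) (iii)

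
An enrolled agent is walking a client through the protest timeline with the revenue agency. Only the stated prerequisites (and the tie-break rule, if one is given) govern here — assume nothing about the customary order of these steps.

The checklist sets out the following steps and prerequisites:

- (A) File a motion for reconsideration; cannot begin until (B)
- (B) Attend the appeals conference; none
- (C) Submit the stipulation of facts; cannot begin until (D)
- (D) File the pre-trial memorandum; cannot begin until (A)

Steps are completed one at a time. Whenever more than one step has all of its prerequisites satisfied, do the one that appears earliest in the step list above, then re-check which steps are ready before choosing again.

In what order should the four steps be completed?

(B) → (A) → (D) → (C)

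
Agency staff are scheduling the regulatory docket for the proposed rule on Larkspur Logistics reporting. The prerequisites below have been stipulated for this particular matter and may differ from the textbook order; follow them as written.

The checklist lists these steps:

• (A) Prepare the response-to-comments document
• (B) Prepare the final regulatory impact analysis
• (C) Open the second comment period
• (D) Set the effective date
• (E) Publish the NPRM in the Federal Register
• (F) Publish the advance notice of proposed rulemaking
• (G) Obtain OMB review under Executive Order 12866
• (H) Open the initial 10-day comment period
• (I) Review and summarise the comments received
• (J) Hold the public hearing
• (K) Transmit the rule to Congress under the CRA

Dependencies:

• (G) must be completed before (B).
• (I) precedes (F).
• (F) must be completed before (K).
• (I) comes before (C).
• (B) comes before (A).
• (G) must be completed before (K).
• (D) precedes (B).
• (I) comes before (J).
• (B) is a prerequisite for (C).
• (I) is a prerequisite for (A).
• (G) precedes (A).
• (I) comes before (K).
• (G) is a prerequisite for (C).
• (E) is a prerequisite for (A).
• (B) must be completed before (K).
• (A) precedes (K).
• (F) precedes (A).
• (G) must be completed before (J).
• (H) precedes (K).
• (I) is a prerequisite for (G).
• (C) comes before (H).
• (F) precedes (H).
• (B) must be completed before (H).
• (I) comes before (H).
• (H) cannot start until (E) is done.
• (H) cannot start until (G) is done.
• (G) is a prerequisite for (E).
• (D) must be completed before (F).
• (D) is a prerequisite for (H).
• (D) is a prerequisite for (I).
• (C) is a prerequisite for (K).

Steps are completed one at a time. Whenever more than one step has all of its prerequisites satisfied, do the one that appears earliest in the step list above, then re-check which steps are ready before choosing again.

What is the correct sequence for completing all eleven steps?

(D), (I), (F), (G), (B), (C), (E), (A), (H), (J), (K)

(D) is the only step with nothing outstanding, so it goes first.
That leaves (I) as the only ready step → (I).
(F) and (G) are both available; (F) is listed earlier → (F).
That leaves (G) as the only ready step → (G).
Ready: (B), (E) and (J). (B) is listed earlier → (B).
(C) now also ready, so the ready set is {(C), (E), (J)}; (C) is listed earlier → (C).
Ready: (E) and (J). (E) is listed earlier → (E).
(A), (H) and (J) are all available; (A) is listed earlier → (A).
Ready: (H) and (J). (H) is listed earlier → (H).
Ready: (J) and (K). (J) is listed earlier → (J).
(K) needed (A), (B), (C), (F), (G), (H) and (I), now all done → (K).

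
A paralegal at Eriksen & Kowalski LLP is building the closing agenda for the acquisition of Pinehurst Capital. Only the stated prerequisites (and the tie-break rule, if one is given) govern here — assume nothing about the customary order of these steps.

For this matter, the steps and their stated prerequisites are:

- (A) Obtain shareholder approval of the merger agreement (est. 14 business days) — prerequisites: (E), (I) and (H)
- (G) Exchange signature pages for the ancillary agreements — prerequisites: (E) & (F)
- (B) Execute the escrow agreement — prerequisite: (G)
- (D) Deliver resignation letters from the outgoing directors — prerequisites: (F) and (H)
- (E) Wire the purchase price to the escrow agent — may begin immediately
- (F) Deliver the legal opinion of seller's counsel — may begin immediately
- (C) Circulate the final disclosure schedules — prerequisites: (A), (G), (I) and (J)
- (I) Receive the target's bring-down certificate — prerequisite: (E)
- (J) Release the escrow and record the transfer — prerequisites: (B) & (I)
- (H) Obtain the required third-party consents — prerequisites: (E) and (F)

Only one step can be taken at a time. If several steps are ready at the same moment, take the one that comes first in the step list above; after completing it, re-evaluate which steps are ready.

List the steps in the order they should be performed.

(E) and (F) have no prerequisites; (E) is listed earlier, so (E) is first.
(F) and (I) are both available; (F) is listed earlier → (F).
(G) and (H) now also ready, so the ready set is {(G), (I), (H)}; (G) is listed earlier → (G).
Ready: (B), (I) and (H). (B) is listed earlier → (B).
Ready: (I) and (H). (I) is listed earlier → (I).
(J) and (H) are both available; (J) is listed earlier → (J).
That leaves (H) as the only ready step → (H).
Now (A) and (D) have their prerequisites met. (A) is listed earlier, so (A) next.
(C) now also ready, so the ready set is {(D), (C)}; (D) is listed earlier → (D).
(C) needed (A), (G), (I) and (J), now all done → (C).

(E) (F) (G) (B) (I) (J) (H) (A) (D) (C)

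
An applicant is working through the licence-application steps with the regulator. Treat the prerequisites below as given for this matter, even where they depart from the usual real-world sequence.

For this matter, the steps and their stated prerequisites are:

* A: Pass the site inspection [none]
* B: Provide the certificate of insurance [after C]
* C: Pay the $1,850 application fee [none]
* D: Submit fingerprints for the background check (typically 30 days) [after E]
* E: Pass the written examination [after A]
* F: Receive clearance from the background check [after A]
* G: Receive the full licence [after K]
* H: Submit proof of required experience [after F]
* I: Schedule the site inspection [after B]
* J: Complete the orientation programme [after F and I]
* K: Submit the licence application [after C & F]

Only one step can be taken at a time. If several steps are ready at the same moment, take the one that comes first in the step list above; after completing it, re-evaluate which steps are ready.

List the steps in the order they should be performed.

Nothing is required for A and C. A is listed earlier → A first.
Ready: C, E and F. C is listed earlier → C.
B, E and F are all available; B is listed earlier → B.
I now also ready, so the ready set is {E, F, I}; E is listed earlier → E.
D now also ready, so the ready set is {D, F, I}; D is listed earlier → D.
Now F and I have their prerequisites met. F is listed earlier, so F next.
H, I and K are all available; H is listed earlier → H.
Now I and K have their prerequisites met. I is listed earlier, so I next.
Now J and K have their prerequisites met. J is listed earlier, so J next.
Next only K has its prerequisites met → K.
That leaves G as the only ready step → G.

A → C → B → E → D → F → H → I → J → K → G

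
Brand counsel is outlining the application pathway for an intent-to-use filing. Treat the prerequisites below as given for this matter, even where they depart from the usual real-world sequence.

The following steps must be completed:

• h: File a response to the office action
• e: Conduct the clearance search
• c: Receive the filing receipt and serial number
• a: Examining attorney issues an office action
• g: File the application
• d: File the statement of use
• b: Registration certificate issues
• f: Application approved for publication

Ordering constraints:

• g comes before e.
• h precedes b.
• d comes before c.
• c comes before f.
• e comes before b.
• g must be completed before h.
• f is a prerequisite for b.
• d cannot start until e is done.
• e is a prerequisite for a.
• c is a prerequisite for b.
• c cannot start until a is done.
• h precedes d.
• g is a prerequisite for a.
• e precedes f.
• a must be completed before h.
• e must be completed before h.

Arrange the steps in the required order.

g, e, a, h, d, c, f, b

g is the only step with nothing outstanding, so it goes first.
e needed g, now all done → e.
a is the only step now ready → a.
Next only h has its prerequisites met → h.
That leaves d as the only ready step → d.
Next only c has its prerequisites met → c.
Next only f has its prerequisites met → f.
b is the only step now ready → b.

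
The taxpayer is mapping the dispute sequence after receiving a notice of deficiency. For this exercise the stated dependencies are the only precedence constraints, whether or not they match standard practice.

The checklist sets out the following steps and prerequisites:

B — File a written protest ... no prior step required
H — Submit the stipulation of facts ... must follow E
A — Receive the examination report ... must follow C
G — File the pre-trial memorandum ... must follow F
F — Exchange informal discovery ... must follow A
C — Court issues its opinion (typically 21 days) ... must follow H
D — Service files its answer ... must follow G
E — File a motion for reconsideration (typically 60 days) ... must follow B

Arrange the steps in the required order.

B is the only step with nothing outstanding, so it goes first.
E is the only step now ready → E.
That leaves H as the only ready step → H.
Next only C has its prerequisites met → C.
Next only A has its prerequisites met → A.
F needed A, now all done → F.
G needed F, now all done → G.
D is the only step now ready → D.

B, E, H, C, A, F, G, D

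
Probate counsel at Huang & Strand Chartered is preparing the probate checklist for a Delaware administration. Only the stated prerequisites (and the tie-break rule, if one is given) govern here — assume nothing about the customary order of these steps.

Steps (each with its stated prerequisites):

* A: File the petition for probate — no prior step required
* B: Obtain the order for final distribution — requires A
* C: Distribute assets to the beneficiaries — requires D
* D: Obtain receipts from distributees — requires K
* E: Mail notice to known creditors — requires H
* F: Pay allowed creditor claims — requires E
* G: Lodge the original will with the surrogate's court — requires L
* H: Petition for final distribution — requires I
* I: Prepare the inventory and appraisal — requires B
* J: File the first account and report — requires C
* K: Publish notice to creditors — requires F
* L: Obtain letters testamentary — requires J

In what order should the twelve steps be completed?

A → B → I → H → E → F → K → D → C → J → L → G

A is the only step with nothing outstanding, so it goes first.
B needed A, now all done → B.
I needed B, now all done → I.
Next only H has its prerequisites met → H.
E needed H, now all done → E.
F is the only step now ready → F.
That leaves K as the only ready step → K.
Next only D has its prerequisites met → D.
C needed D, now all done → C.
J needed C, now all done → J.
L needed J, now all done → L.
G needed L, now all done → G.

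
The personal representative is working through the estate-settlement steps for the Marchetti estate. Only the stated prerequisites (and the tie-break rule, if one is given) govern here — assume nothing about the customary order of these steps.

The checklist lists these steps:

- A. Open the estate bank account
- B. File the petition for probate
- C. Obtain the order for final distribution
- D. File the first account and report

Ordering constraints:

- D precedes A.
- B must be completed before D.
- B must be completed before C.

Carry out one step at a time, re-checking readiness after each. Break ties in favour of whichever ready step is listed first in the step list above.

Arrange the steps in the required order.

B is the only step with nothing outstanding, so it goes first.
Ready: C and D. C is listed earlier → C.
D is the only step now ready → D.
A needed D, now all done → A.

B, C, D, A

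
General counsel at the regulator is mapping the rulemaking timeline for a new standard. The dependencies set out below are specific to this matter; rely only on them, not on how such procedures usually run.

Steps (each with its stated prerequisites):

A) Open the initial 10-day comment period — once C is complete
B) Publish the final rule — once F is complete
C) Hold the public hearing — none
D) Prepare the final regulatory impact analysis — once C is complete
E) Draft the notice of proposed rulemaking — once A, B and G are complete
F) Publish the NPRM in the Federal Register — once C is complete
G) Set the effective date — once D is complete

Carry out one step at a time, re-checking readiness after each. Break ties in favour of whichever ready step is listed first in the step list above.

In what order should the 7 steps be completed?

C, A, D, F, B, G, E

C has no prerequisites → C first.
Ready: A, D and F. A is listed earlier → A.
Ready: D and F. D is listed earlier → D.
Ready: F and G. F is listed earlier → F.
B now also ready, so the ready set is {B, G}; B is listed earlier → B.
G is the only step now ready → G.
That leaves E as the only ready step → E.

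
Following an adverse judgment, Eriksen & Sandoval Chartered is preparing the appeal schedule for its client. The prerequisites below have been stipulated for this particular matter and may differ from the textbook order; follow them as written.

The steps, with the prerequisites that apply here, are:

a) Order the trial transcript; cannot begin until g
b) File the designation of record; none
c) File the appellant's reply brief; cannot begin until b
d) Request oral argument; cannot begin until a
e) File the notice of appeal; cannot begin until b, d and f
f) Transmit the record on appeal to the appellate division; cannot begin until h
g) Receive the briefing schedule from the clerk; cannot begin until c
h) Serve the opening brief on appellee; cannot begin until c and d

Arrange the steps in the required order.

b has no prerequisites → b first.
Next only c has its prerequisites met → c.
g needed c, now all done → g.
Next only a has its prerequisites met → a.
d needed a, now all done → d.
h needed c and d, now all done → h.
f is the only step now ready → f.
e is the only step now ready → e.

b c g a d h f e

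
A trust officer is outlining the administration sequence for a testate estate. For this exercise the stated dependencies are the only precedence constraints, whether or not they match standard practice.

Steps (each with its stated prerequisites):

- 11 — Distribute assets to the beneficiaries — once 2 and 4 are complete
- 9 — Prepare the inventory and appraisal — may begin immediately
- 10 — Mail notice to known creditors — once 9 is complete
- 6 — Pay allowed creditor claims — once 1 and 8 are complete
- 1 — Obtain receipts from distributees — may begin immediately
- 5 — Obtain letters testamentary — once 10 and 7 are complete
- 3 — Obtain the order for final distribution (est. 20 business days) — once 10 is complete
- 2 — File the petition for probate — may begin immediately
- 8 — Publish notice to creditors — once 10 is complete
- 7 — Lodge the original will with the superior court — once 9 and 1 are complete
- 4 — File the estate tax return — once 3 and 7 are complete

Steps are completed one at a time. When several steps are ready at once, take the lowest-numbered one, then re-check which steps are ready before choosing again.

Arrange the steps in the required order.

1, 2 and 9 have no prerequisites; 1 has the earlier label, so 1 is first.
Ready: 2 and 9. 2 has the earlier label → 2.
That leaves 9 as the only ready step → 9.
7 and 10 are both available; 7 has the earlier label → 7.
10 needed 9, now all done → 10.
Now 3, 5 and 8 have their prerequisites met. 3 has the earlier label, so 3 next.
4 now also ready, so the ready set is {4, 5, 8}; 4 has the earlier label → 4.
11 now also ready, so the ready set is {5, 8, 11}; 5 has the earlier label → 5.
Now 8 and 11 have their prerequisites met. 8 has the earlier label, so 8 next.
Ready: 6 and 11. 6 has the earlier label → 6.
11 needed 2 and 4, now all done → 11.

1 2 9 7 10 3 4 5 8 6 11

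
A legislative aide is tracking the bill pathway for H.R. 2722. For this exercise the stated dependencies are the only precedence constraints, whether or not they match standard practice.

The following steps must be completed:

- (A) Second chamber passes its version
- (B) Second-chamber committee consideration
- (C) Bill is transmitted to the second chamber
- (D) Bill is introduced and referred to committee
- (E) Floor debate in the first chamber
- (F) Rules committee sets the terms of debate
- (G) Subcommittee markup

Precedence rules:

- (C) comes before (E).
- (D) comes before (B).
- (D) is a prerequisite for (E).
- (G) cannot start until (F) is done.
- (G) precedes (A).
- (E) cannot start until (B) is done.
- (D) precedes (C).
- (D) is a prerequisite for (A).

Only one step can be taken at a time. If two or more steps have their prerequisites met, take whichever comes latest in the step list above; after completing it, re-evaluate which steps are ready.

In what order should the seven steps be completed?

(F) and (D) have no prerequisites; (F) is listed later, so (F) is first.
(G) now also ready, so the ready set is {(G), (D)}; (G) is listed later → (G).
Next only (D) has its prerequisites met → (D).
Ready: (C), (B) and (A). (C) is listed later → (C).
Ready: (B) and (A). (B) is listed later → (B).
(E) now also ready, so the ready set is {(E), (A)}; (E) is listed later → (E).
Next only (A) has its prerequisites met → (A).

(F), (G), (D), (C), (B), (E), (A)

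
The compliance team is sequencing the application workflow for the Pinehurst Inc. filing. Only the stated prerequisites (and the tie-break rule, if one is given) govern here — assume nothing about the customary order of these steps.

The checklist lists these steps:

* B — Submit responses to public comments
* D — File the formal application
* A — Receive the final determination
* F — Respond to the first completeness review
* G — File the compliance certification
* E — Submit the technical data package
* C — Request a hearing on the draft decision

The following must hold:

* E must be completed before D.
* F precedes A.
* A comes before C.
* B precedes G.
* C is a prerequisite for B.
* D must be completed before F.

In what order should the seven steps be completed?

E is the only step with nothing outstanding, so it goes first.
Next only D has its prerequisites met → D.
F is the only step now ready → F.
A is the only step now ready → A.
C needed A, now all done → C.
That leaves B as the only ready step → B.
Next only G has its prerequisites met → G.

E D F A C B G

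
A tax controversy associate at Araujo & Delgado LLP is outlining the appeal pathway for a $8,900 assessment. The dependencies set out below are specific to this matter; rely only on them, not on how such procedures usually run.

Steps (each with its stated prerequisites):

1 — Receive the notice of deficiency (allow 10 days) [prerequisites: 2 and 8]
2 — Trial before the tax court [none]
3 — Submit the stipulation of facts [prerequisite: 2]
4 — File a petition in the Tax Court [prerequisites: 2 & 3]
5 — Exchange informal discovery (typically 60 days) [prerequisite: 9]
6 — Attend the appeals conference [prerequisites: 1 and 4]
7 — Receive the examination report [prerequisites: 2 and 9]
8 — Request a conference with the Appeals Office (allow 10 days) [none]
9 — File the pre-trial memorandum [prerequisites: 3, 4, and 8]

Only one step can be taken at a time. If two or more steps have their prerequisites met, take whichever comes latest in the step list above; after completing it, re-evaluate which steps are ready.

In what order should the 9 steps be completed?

8, 2, 3, 4, 9, 7, 5, 1, 6

8 and 2 have no prerequisites; 8 is listed later, so 8 is first.
That leaves 2 as the only ready step → 2.
3 and 1 are both available; 3 is listed later → 3.
4 now also ready, so the ready set is {4, 1}; 4 is listed later → 4.
9 and 1 are both available; 9 is listed later → 9.
7 and 5 now also ready, so the ready set is {7, 5, 1}; 7 is listed later → 7.
5 and 1 are both available; 5 is listed later → 5.
1 needed 8 and 2, now all done → 1.
6 needed 4 and 1, now all done → 6.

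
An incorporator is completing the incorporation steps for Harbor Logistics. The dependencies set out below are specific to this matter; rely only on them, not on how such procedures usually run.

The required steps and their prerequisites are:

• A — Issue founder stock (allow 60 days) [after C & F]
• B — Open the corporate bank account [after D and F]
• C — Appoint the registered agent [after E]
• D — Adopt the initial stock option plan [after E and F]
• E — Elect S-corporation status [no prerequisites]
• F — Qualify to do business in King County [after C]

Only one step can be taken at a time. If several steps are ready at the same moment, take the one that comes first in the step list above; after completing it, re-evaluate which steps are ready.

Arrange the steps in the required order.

E C F A D B

Only E has no prerequisites, so it is first.
C needed E, now all done → C.
That leaves F as the only ready step → F.
Ready: A and D. A is listed earlier → A.
Next only D has its prerequisites met → D.
B is the only step now ready → B.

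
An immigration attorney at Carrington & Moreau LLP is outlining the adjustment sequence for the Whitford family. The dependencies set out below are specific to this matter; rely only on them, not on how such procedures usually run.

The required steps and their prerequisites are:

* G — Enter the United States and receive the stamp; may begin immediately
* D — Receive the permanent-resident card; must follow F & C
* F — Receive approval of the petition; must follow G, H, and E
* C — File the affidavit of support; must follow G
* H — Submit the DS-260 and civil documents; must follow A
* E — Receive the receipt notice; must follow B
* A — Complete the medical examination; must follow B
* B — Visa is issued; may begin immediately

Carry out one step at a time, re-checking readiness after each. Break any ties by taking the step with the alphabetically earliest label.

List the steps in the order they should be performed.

B, A, E, G, C, H, F, D

Nothing is required for B and G. B has the earlier label → B first.
Ready: A, E and G. A has the earlier label → A.
Now E, G and H have their prerequisites met. E has the earlier label, so E next.
G and H are both available; G has the earlier label → G.
Now C and H have their prerequisites met. C has the earlier label, so C next.
H needed A, now all done → H.
F needed E, G and H, now all done → F.
D needed C and F, now all done → D.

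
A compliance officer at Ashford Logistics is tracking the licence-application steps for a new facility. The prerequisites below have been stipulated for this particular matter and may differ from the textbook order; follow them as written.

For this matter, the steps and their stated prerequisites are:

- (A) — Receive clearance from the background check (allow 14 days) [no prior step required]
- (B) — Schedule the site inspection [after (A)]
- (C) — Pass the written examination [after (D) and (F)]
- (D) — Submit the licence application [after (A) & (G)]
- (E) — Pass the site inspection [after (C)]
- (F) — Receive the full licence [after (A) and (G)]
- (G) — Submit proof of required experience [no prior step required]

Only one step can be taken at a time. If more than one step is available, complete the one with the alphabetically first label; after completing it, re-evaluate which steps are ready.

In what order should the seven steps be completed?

(A) and (G) have no prerequisites; (A) has the earlier label, so (A) is first.
(B) now also ready, so the ready set is {(B), (G)}; (B) has the earlier label → (B).
Next only (G) has its prerequisites met → (G).
Ready: (D) and (F). (D) has the earlier label → (D).
Next only (F) has its prerequisites met → (F).
(C) needed (D) and (F), now all done → (C).
That leaves (E) as the only ready step → (E).

(A) (B) (G) (D) (F) (C) (E)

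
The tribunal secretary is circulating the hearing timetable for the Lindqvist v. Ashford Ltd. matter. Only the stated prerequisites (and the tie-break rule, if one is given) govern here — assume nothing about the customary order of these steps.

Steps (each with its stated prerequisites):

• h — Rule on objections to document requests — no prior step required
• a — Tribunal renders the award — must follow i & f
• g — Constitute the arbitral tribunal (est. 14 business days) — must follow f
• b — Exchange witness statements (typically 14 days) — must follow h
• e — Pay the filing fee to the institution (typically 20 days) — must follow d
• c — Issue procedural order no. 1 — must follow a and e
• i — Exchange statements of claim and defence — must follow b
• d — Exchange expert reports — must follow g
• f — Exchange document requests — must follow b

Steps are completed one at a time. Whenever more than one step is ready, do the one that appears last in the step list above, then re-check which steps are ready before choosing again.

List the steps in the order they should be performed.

h b f i g d e a c

Only h has no prerequisites, so it is first.
b needed h, now all done → b.
Now f and i have their prerequisites met. f is listed later, so f next.
i and g are both available; i is listed later → i.
a now also ready, so the ready set is {g, a}; g is listed later → g.
d now also ready, so the ready set is {d, a}; d is listed later → d.
Now e and a have their prerequisites met. e is listed later, so e next.
That leaves a as the only ready step → a.
c needed e and a, now all done → c.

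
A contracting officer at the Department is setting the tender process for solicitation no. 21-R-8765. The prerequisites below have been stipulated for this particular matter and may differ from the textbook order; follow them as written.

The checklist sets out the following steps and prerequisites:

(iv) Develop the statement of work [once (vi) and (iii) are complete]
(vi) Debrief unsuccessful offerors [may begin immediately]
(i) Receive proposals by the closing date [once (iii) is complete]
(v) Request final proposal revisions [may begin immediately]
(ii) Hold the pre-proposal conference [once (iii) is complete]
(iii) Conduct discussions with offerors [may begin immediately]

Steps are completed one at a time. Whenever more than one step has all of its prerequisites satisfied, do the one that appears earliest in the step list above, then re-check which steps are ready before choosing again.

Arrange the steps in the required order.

(vi), (v), (iii), (iv), (i), (ii)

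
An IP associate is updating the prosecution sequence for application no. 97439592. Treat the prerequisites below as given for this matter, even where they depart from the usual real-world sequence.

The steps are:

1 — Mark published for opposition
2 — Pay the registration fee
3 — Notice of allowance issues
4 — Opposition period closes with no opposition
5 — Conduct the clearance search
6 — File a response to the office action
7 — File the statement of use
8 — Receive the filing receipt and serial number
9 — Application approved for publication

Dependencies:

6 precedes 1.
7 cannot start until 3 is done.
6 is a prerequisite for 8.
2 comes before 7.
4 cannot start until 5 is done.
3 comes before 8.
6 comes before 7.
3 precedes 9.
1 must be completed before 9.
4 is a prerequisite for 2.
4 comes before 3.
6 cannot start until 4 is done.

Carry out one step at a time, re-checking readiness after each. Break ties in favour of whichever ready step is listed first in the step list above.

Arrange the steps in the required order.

5, 4, 2, 3, 6, 1, 7, 8, 9

Only 5 has no prerequisites, so it is first.
4 needed 5, now all done → 4.
2, 3 and 6 are all available; 2 is listed earlier → 2.
Ready: 3 and 6. 3 is listed earlier → 3.
6 needed 4, now all done → 6.
Ready: 1, 7 and 8. 1 is listed earlier → 1.
9 now also ready, so the ready set is {7, 8, 9}; 7 is listed earlier → 7.
Ready: 8 and 9. 8 is listed earlier → 8.
9 needed 1 and 3, now all done → 9.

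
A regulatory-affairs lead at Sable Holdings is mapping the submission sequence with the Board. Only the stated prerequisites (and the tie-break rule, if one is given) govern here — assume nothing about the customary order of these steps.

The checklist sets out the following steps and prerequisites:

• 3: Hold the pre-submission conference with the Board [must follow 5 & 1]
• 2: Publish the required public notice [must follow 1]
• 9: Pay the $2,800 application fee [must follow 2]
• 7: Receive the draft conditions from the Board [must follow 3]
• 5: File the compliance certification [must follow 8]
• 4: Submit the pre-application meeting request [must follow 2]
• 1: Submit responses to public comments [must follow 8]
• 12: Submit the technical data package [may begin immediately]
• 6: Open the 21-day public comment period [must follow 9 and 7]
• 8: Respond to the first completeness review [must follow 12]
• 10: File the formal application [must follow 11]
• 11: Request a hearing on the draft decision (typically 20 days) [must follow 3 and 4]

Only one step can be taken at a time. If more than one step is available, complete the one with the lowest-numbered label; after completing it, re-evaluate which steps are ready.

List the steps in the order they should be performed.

12, 8, 1, 2, 4, 5, 3, 7, 9, 6, 11, 10

12 is the only step with nothing outstanding, so it goes first.
8 needed 12, now all done → 8.
Ready: 1 and 5. 1 has the earlier label → 1.
Ready: 2 and 5. 2 has the earlier label → 2.
4 and 9 now also ready, so the ready set is {4, 5, 9}; 4 has the earlier label → 4.
Ready: 5 and 9. 5 has the earlier label → 5.
3 now also ready, so the ready set is {3, 9}; 3 has the earlier label → 3.
Ready: 7, 9 and 11. 7 has the earlier label → 7.
9 and 11 are both available; 9 has the earlier label → 9.
6 now also ready, so the ready set is {6, 11}; 6 has the earlier label → 6.
11 is the only step now ready → 11.
10 needed 11, now all done → 10.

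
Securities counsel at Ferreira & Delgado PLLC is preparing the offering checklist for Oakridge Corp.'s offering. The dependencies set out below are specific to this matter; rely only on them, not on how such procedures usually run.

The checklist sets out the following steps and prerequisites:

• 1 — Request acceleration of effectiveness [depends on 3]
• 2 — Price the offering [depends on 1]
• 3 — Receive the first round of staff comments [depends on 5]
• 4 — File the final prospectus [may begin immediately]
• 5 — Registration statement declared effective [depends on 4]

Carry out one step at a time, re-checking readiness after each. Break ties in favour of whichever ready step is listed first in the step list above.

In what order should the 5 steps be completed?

Only 4 has no prerequisites, so it is first.
5 is the only step now ready → 5.
3 is the only step now ready → 3.
1 is the only step now ready → 1.
2 needed 1, now all done → 2.

4 → 5 → 3 → 1 → 2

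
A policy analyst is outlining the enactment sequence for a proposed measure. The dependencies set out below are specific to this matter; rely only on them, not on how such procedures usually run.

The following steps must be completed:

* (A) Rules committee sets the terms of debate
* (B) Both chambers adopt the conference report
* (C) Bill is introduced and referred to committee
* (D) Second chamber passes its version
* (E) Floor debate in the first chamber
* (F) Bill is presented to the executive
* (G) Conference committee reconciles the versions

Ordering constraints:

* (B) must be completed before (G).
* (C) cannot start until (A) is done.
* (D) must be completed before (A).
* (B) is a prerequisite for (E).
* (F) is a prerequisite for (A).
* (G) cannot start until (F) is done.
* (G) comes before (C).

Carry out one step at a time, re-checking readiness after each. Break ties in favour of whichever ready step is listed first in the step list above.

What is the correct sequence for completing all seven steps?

(B) → (D) → (E) → (F) → (A) → (G) → (C)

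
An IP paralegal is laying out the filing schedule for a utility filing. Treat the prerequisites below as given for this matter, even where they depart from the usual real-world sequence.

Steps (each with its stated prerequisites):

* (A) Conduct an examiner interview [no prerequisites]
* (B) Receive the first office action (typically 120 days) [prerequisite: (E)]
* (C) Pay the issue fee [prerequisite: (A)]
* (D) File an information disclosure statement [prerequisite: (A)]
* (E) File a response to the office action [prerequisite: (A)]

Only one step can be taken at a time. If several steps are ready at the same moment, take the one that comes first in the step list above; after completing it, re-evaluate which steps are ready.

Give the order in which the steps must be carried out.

Only (A) has no prerequisites, so it is first.
Now (C), (D) and (E) have their prerequisites met. (C) is listed earlier, so (C) next.
Now (D) and (E) have their prerequisites met. (D) is listed earlier, so (D) next.
(E) needed (A), now all done → (E).
(B) needed (E), now all done → (B).

(A), (C), (D), (E), (B)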